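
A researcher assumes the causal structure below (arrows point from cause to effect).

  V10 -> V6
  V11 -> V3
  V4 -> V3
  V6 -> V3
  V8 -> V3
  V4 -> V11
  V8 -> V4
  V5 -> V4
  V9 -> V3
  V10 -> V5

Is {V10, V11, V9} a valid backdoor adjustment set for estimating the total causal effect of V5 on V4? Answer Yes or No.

No

Backdoor paths from V5 to V4 (paths whose first edge points into V5):
  P1: V5 <- V10 -> V6 -> V3 <- V8 -> V4
  P2: V5 <- V10 -> V6 -> V3 <- V4
  P3: V5 <- V10 -> V6 -> V3 <- V11 <- V4
Condition 1 (no descendant of V5 in the set): FAILS — V11 is a descendant of V5.
Condition 2 (every backdoor path blocked by {V10, V11, V9}):
  P1: blocked at fork node V10 ∈ conditioning set.
  P2: blocked at fork node V10 ∈ conditioning set.
  P3: blocked at fork node V10 ∈ conditioning set.
{V10, V11, V9} does not satisfy the backdoor criterion.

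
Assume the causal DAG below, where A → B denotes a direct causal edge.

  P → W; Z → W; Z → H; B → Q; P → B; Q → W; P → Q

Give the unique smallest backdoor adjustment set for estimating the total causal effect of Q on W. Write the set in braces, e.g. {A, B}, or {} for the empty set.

{P}

Variables eligible for adjustment (non-descendants of Q, excluding Q and W): {B, H, P, Z}.
Backdoor paths from Q to W:
  P1: Q <- P -> W
  P2: Q <- B <- P -> W
The empty set is not sufficient: P1 (Q <- P -> W) has no collider blocking it and no conditioned non-collider, so it is open.
Try {P}:
  P1: blocked at fork node P ∈ conditioning set.
  P2: blocked at fork node P ∈ conditioning set.
{P} contains no descendant of Q and blocks every backdoor path.
No other singleton works — e.g. {Z} leaves P1 open — so {P} is the unique smallest valid adjustment set.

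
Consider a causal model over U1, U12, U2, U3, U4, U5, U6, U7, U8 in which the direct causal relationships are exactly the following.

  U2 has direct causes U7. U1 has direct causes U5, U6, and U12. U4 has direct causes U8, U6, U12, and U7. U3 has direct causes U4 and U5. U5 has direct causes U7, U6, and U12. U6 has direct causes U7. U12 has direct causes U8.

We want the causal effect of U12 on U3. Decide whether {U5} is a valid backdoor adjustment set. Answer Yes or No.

No

Backdoor paths from U12 to U3 (paths whose first edge points into U12):
  P1: U12 <- U8 -> U4 <- U7 -> U6 -> U5 -> U3
  P2: U12 <- U8 -> U4 <- U7 -> U6 -> U1 <- U5 -> U3
  P3: U12 <- U8 -> U4 <- U7 -> U5 -> U3
  P4: U12 <- U8 -> U4 <- U6 <- U7 -> U5 -> U3
  P5: U12 <- U8 -> U4 <- U6 -> U5 -> U3
  P6: U12 <- U8 -> U4 <- U6 -> U1 <- U5 -> U3
  P7: U12 <- U8 -> U4 -> U3
Condition 1 (no descendant of U12 in the set): FAILS — U5 is a descendant of U12.
Condition 2 (every backdoor path blocked by {U5}):
  P1: blocked at collider U4 (neither it nor any descendant is in the conditioning set).
  P2: blocked at collider U4 (neither it nor any descendant is in the conditioning set).
  P3: blocked at collider U4 (neither it nor any descendant is in the conditioning set).
  P4: blocked at collider U4 (neither it nor any descendant is in the conditioning set).
  P5: blocked at collider U4 (neither it nor any descendant is in the conditioning set).
  P6: blocked at collider U4 (neither it nor any descendant is in the conditioning set).
  P7: open — no interior node is in the conditioning set.
{U5} does not satisfy the backdoor criterion.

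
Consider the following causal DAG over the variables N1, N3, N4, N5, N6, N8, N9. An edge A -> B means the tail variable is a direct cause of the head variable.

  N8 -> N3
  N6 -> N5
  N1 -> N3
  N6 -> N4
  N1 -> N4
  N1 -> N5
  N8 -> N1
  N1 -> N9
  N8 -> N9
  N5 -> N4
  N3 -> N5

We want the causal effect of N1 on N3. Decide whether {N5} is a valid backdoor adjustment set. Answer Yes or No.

Backdoor paths from N1 to N3 (paths whose first edge points into N1):
  P1: N1 <- N8 -> N3
Condition 1 (no descendant of N1 in the set): FAILS — N5 is a descendant of N1.
Condition 2 (every backdoor path blocked by {N5}):
  P1: open — no interior node is in the conditioning set.
{N5} does not satisfy the backdoor criterion.

No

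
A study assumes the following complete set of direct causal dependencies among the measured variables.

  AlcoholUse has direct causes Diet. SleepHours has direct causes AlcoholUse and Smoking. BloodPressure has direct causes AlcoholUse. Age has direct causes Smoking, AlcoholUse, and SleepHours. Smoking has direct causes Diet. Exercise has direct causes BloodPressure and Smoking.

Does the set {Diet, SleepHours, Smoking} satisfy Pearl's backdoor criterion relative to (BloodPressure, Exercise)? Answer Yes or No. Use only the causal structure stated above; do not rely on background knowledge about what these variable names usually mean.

Backdoor paths from BloodPressure to Exercise (paths whose first edge points into BloodPressure):
  P1: BloodPressure <- AlcoholUse <- Diet -> Smoking -> Exercise
  P2: BloodPressure <- AlcoholUse -> SleepHours <- Smoking -> Exercise
  P3: BloodPressure <- AlcoholUse -> SleepHours -> Age <- Smoking -> Exercise
  P4: BloodPressure <- AlcoholUse -> Age <- Smoking -> Exercise
  P5: BloodPressure <- AlcoholUse -> Age <- SleepHours <- Smoking -> Exercise
Condition 1 (no descendant of BloodPressure in the set): holds — descendants of BloodPressure are {Exercise}; none are in {Diet, SleepHours, Smoking}.
Condition 2 (every backdoor path blocked by {Diet, SleepHours, Smoking}):
  P1: blocked at fork node Diet ∈ conditioning set.
  P2: blocked at fork node Smoking ∈ conditioning set.
  P3: blocked at chain node SleepHours ∈ conditioning set.
  P4: blocked at collider Age (neither it nor any descendant is in the conditioning set).
  P5: blocked at collider Age (neither it nor any descendant is in the conditioning set).
{Diet, SleepHours, Smoking} satisfies the backdoor criterion.

Yes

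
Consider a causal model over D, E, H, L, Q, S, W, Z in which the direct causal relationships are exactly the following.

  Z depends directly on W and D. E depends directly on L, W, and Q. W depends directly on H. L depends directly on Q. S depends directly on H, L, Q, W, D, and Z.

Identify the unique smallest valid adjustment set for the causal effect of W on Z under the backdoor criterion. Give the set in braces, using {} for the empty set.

{}

Variables eligible for adjustment (non-descendants of W, excluding W and Z): {D, H, L, Q}.
Backdoor paths from W to Z:
  P1: W <- H -> S <- D -> Z
  P2: W <- H -> S <- Z
Each backdoor path contains an unconditioned collider, so every path is already blocked with the empty conditioning set:
  P1: blocked at collider S (neither it nor any descendant is in the conditioning set).
  P2: blocked at collider S (neither it nor any descendant is in the conditioning set).
The empty set is therefore the unique smallest valid set.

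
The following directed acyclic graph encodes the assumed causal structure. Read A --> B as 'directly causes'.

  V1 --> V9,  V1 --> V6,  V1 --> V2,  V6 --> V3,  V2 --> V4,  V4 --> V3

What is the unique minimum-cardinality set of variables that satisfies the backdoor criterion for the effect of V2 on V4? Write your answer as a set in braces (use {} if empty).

Variables eligible for adjustment (non-descendants of V2, excluding V2 and V4): {V1, V6, V9}.
Backdoor paths from V2 to V4:
  P1: V2 <- V1 -> V6 -> V3 <- V4
Each backdoor path contains an unconditioned collider, so every path is already blocked with the empty conditioning set:
  P1: blocked at collider V3 (neither it nor any descendant is in the conditioning set).
The empty set is therefore the unique smallest valid set.

{}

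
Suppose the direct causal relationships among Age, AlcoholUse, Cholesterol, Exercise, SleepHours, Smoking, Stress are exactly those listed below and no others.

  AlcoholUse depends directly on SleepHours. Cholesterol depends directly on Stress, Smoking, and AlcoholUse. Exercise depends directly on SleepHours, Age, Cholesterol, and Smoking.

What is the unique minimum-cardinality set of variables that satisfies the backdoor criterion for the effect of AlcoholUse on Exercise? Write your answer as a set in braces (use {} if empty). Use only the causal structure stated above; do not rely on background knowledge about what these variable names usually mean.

Variables eligible for adjustment (non-descendants of AlcoholUse, excluding AlcoholUse and Exercise): {Age, SleepHours, Smoking, Stress}.
Backdoor paths from AlcoholUse to Exercise:
  P1: AlcoholUse <- SleepHours -> Exercise
The empty set is not sufficient: P1 (AlcoholUse <- SleepHours -> Exercise) has no collider blocking it and no conditioned non-collider, so it is open.
Try {SleepHours}:
  P1: blocked at fork node SleepHours ∈ conditioning set.
{SleepHours} contains no descendant of AlcoholUse and blocks every backdoor path.
No other singleton works — e.g. {Stress} leaves P1 open — so {SleepHours} is the unique smallest valid adjustment set.

{SleepHours}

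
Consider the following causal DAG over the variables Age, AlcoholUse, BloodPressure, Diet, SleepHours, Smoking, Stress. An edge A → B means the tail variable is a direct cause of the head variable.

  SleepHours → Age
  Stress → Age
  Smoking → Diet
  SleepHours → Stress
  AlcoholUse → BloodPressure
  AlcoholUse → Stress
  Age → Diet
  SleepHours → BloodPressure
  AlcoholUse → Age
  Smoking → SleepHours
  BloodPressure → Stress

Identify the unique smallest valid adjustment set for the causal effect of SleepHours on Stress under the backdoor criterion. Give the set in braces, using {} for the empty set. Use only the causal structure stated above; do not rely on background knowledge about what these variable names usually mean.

{}

Variables eligible for adjustment (non-descendants of SleepHours, excluding SleepHours and Stress): {AlcoholUse, Smoking}.
Backdoor paths from SleepHours to Stress:
  P1: SleepHours <- Smoking -> Diet <- Age <- AlcoholUse -> BloodPressure -> Stress
  P2: SleepHours <- Smoking -> Diet <- Age <- AlcoholUse -> Stress
  P3: SleepHours <- Smoking -> Diet <- Age <- Stress
Each backdoor path contains an unconditioned collider, so every path is already blocked with the empty conditioning set:
  P1: blocked at collider Diet (neither it nor any descendant is in the conditioning set).
  P2: blocked at collider Diet (neither it nor any descendant is in the conditioning set).
  P3: blocked at collider Diet (neither it nor any descendant is in the conditioning set).
The empty set is therefore the unique smallest valid set.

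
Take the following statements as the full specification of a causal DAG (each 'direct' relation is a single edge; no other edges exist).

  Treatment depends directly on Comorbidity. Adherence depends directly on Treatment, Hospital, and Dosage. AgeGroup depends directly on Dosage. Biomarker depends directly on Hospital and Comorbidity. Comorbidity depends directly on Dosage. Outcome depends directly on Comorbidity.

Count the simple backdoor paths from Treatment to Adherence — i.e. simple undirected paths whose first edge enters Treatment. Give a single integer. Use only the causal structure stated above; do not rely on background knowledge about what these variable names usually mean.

2

A backdoor path from Treatment to Adherence is any simple undirected path whose first edge points into Treatment (i.e. leaves Treatment via a parent).
Parents of Treatment: {Comorbidity}.
Enumerating:
  P1: Treatment <- Comorbidity <- Dosage -> Adherence
  P2: Treatment <- Comorbidity -> Biomarker <- Hospital -> Adherence
That exhausts the simple backdoor paths. Count: 2.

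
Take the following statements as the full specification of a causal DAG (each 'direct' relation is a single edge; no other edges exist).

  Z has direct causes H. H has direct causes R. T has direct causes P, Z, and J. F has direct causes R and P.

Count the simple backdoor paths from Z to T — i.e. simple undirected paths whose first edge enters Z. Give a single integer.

1

A backdoor path from Z to T is any simple undirected path whose first edge points into Z (i.e. leaves Z via a parent).
Parents of Z: {H}.
Enumerating:
  P1: Z <- H <- R -> F <- P -> T
That exhausts the simple backdoor paths. Count: 1.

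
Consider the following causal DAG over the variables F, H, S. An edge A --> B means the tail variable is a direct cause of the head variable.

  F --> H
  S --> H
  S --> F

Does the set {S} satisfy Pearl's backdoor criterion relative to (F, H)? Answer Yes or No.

Backdoor paths from F to H (paths whose first edge points into F):
  P1: F <- S -> H
Condition 1 (no descendant of F in the set): holds — descendants of F are {H}; none are in {S}.
Condition 2 (every backdoor path blocked by {S}):
  P1: blocked at fork node S ∈ conditioning set.
{S} satisfies the backdoor criterion.

Yes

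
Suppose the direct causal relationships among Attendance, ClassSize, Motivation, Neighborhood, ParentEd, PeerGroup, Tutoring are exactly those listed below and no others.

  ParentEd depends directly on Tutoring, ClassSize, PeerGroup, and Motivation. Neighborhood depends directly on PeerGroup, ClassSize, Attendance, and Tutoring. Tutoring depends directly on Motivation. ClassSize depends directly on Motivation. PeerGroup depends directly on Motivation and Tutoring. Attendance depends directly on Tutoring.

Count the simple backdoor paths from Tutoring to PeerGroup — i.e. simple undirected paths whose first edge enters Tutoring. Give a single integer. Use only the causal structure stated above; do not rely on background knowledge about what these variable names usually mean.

A backdoor path from Tutoring to PeerGroup is any simple undirected path whose first edge points into Tutoring (i.e. leaves Tutoring via a parent).
Parents of Tutoring: {Motivation}.
Enumerating:
  P1: Tutoring <- Motivation -> ClassSize -> Neighborhood <- PeerGroup
  P2: Tutoring <- Motivation -> ClassSize -> ParentEd <- PeerGroup
  P3: Tutoring <- Motivation -> PeerGroup
  P4: Tutoring <- Motivation -> ParentEd <- ClassSize -> Neighborhood <- PeerGroup
  P5: Tutoring <- Motivation -> ParentEd <- PeerGroup
That exhausts the simple backdoor paths. Count: 5.

5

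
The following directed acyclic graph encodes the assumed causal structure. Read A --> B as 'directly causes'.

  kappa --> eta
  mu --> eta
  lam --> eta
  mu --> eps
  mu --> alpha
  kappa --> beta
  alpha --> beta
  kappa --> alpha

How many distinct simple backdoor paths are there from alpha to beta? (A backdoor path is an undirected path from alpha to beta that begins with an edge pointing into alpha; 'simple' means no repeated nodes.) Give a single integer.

A backdoor path from alpha to beta is any simple undirected path whose first edge points into alpha (i.e. leaves alpha via a parent).
Parents of alpha: {kappa, mu}.
Enumerating:
  P1: alpha <- mu -> eta <- kappa -> beta
  P2: alpha <- kappa -> beta
That exhausts the simple backdoor paths. Count: 2.

2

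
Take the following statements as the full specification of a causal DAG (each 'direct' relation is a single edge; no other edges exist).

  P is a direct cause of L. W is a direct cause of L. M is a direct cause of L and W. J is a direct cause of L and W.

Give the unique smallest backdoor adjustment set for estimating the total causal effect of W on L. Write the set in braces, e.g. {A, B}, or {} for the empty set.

{J, M}

Variables eligible for adjustment (non-descendants of W, excluding W and L): {J, M, P}.
Backdoor paths from W to L:
  P1: W <- J -> L
  P2: W <- M -> L
The empty set is not sufficient: P1 (W <- J -> L) has no collider blocking it and no conditioned non-collider, so it is open.
Try {J, M}:
  P1: blocked at fork node J ∈ conditioning set.
  P2: blocked at fork node M ∈ conditioning set.
{J, M} contains no descendant of W and blocks every backdoor path.
Every element of {J, M} is needed (dropping J leaves P1 open; dropping M leaves P2 open), so no proper subset is valid.
Among all size-2 subsets of the eligible variables, only {J, M} blocks every backdoor path, so it is the unique smallest valid adjustment set.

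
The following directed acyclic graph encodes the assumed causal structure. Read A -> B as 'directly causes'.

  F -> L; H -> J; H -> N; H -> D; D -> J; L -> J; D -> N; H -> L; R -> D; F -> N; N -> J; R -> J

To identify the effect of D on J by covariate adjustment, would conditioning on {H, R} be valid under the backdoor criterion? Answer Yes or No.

Backdoor paths from D to J (paths whose first edge points into D):
  P1: D <- H -> N <- F -> L -> J
  P2: D <- H -> N -> J
  P3: D <- H -> L <- F -> N -> J
  P4: D <- H -> L -> J
  P5: D <- H -> J
  P6: D <- R -> J
Condition 1 (no descendant of D in the set): holds — descendants of D are {J, N}; none are in {H, R}.
Condition 2 (every backdoor path blocked by {H, R}):
  P1: blocked at fork node H ∈ conditioning set.
  P2: blocked at fork node H ∈ conditioning set.
  P3: blocked at fork node H ∈ conditioning set.
  P4: blocked at fork node H ∈ conditioning set.
  P5: blocked at fork node H ∈ conditioning set.
  P6: blocked at fork node R ∈ conditioning set.
{H, R} satisfies the backdoor criterion.

Yes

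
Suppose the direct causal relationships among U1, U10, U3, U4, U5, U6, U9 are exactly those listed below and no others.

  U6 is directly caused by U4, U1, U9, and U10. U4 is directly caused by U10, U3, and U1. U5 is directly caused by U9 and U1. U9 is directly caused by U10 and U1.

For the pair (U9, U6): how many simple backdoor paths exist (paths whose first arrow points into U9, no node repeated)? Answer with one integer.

A backdoor path from U9 to U6 is any simple undirected path whose first edge points into U9 (i.e. leaves U9 via a parent).
Parents of U9: {U1, U10}.
Enumerating:
  P1: U9 <- U10 -> U4 <- U1 -> U6
  P2: U9 <- U10 -> U4 -> U6
  P3: U9 <- U10 -> U6
  P4: U9 <- U1 -> U4 <- U10 -> U6
  P5: U9 <- U1 -> U4 -> U6
  P6: U9 <- U1 -> U6
That exhausts the simple backdoor paths. Count: 6.

6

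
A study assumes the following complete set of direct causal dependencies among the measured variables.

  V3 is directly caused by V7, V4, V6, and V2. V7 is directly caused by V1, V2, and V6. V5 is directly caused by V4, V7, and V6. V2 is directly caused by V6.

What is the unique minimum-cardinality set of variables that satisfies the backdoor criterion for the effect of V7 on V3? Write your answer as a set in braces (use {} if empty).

{V2, V6}

Variables eligible for adjustment (non-descendants of V7, excluding V7 and V3): {V1, V2, V4, V6}.
Backdoor paths from V7 to V3:
  P1: V7 <- V6 -> V2 -> V3
  P2: V7 <- V6 -> V3
  P3: V7 <- V6 -> V5 <- V4 -> V3
  P4: V7 <- V2 <- V6 -> V3
  P5: V7 <- V2 <- V6 -> V5 <- V4 -> V3
  P6: V7 <- V2 -> V3
The empty set is not sufficient: P1 (V7 <- V6 -> V2 -> V3) has no collider blocking it and no conditioned non-collider, so it is open.
Try {V2, V6}:
  P1: blocked at fork node V6 ∈ conditioning set.
  P2: blocked at fork node V6 ∈ conditioning set.
  P3: blocked at fork node V6 ∈ conditioning set.
  P4: blocked at chain node V2 ∈ conditioning set.
  P5: blocked at chain node V2 ∈ conditioning set.
  P6: blocked at fork node V2 ∈ conditioning set.
{V2, V6} contains no descendant of V7 and blocks every backdoor path.
Every element of {V2, V6} is needed (dropping V2 leaves P6 open; dropping V6 leaves P2 open), so no proper subset is valid.
Among all size-2 subsets of the eligible variables, only {V2, V6} blocks every backdoor path, so it is the unique smallest valid adjustment set.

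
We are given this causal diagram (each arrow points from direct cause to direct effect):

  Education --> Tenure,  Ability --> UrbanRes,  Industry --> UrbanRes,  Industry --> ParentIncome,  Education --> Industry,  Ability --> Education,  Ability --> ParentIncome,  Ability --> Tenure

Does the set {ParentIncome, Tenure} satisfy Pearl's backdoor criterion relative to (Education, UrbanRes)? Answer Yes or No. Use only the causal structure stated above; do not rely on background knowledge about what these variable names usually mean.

Backdoor paths from Education to UrbanRes (paths whose first edge points into Education):
  P1: Education <- Ability -> UrbanRes
  P2: Education <- Ability -> ParentIncome <- Industry -> UrbanRes
Condition 1 (no descendant of Education in the set): FAILS — ParentIncome and Tenure are descendants of Education.
Condition 2 (every backdoor path blocked by {ParentIncome, Tenure}):
  P1: open — no interior node is in the conditioning set.
  P2: open — collider(s) ParentIncome are conditioned on (or have a conditioned descendant) and no non-collider on the path is in the set.
{ParentIncome, Tenure} does not satisfy the backdoor criterion.

No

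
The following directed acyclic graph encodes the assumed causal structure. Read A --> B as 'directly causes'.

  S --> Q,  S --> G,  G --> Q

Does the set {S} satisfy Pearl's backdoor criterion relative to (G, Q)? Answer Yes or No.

Backdoor paths from G to Q (paths whose first edge points into G):
  P1: G <- S -> Q
Condition 1 (no descendant of G in the set): holds — descendants of G are {Q}; none are in {S}.
Condition 2 (every backdoor path blocked by {S}):
  P1: blocked at fork node S ∈ conditioning set.
{S} satisfies the backdoor criterion.

Yes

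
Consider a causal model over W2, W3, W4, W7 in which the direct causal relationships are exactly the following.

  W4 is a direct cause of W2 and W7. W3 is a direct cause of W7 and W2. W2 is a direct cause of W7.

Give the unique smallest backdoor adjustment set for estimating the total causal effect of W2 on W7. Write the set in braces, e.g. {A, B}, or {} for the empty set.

Variables eligible for adjustment (non-descendants of W2, excluding W2 and W7): {W3, W4}.
Backdoor paths from W2 to W7:
  P1: W2 <- W4 -> W7
  P2: W2 <- W3 -> W7
The empty set is not sufficient: P1 (W2 <- W4 -> W7) has no collider blocking it and no conditioned non-collider, so it is open.
Try {W3, W4}:
  P1: blocked at fork node W4 ∈ conditioning set.
  P2: blocked at fork node W3 ∈ conditioning set.
{W3, W4} contains no descendant of W2 and blocks every backdoor path.
Every element of {W3, W4} is needed (dropping W3 leaves P2 open; dropping W4 leaves P1 open), so no proper subset is valid.
Among all size-2 subsets of the eligible variables, only {W3, W4} blocks every backdoor path, so it is the unique smallest valid adjustment set.

{W3, W4}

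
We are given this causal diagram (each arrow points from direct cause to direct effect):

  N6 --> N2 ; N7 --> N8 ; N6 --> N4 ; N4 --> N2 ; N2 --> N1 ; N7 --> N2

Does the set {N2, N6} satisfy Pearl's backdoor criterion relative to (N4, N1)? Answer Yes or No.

No

Backdoor paths from N4 to N1 (paths whose first edge points into N4):
  P1: N4 <- N6 -> N2 -> N1
Condition 1 (no descendant of N4 in the set): FAILS — N2 is a descendant of N4.
Condition 2 (every backdoor path blocked by {N2, N6}):
  P1: blocked at fork node N6 ∈ conditioning set.
{N2, N6} does not satisfy the backdoor criterion.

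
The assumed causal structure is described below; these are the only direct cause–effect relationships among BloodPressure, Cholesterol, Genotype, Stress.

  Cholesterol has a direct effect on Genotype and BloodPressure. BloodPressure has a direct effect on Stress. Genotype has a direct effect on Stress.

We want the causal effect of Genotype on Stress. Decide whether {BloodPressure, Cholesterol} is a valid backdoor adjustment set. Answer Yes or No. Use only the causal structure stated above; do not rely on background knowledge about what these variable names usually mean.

Yes

Backdoor paths from Genotype to Stress (paths whose first edge points into Genotype):
  P1: Genotype <- Cholesterol -> BloodPressure -> Stress
Condition 1 (no descendant of Genotype in the set): holds — descendants of Genotype are {Stress}; none are in {BloodPressure, Cholesterol}.
Condition 2 (every backdoor path blocked by {BloodPressure, Cholesterol}):
  P1: blocked at fork node Cholesterol ∈ conditioning set.
{BloodPressure, Cholesterol} satisfies the backdoor criterion.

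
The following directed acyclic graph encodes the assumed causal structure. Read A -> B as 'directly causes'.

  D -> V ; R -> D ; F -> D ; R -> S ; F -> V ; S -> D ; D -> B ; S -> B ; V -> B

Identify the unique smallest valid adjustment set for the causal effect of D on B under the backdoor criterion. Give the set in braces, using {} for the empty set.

Variables eligible for adjustment (non-descendants of D, excluding D and B): {F, R, S}.
Backdoor paths from D to B:
  P1: D <- R -> S -> B
  P2: D <- F -> V -> B
  P3: D <- S -> B
The empty set is not sufficient: P1 (D <- R -> S -> B) has no collider blocking it and no conditioned non-collider, so it is open.
Try {F, S}:
  P1: blocked at chain node S ∈ conditioning set.
  P2: blocked at fork node F ∈ conditioning set.
  P3: blocked at fork node S ∈ conditioning set.
{F, S} contains no descendant of D and blocks every backdoor path.
Every element of {F, S} is needed (dropping F leaves P2 open; dropping S leaves P1 open), so no proper subset is valid.
Among all size-2 subsets of the eligible variables, only {F, S} blocks every backdoor path, so it is the unique smallest valid adjustment set.

{F, S}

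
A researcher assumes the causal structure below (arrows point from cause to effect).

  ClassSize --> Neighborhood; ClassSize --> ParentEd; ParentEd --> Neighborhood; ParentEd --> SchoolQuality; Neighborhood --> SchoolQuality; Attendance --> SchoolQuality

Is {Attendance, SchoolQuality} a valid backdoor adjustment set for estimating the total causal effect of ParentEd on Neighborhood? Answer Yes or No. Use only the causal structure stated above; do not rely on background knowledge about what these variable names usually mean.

Backdoor paths from ParentEd to Neighborhood (paths whose first edge points into ParentEd):
  P1: ParentEd <- ClassSize -> Neighborhood
Condition 1 (no descendant of ParentEd in the set): FAILS — SchoolQuality is a descendant of ParentEd.
Condition 2 (every backdoor path blocked by {Attendance, SchoolQuality}):
  P1: open — no interior node is in the conditioning set.
{Attendance, SchoolQuality} does not satisfy the backdoor criterion.

No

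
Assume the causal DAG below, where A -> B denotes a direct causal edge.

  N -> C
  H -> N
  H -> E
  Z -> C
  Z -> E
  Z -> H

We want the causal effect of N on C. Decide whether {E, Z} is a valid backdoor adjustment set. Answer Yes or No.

Yes

Backdoor paths from N to C (paths whose first edge points into N):
  P1: N <- H <- Z -> C
  P2: N <- H -> E <- Z -> C
Condition 1 (no descendant of N in the set): holds — descendants of N are {C}; none are in {E, Z}.
Condition 2 (every backdoor path blocked by {E, Z}):
  P1: blocked at fork node Z ∈ conditioning set.
  P2: blocked at fork node Z ∈ conditioning set.
{E, Z} satisfies the backdoor criterion.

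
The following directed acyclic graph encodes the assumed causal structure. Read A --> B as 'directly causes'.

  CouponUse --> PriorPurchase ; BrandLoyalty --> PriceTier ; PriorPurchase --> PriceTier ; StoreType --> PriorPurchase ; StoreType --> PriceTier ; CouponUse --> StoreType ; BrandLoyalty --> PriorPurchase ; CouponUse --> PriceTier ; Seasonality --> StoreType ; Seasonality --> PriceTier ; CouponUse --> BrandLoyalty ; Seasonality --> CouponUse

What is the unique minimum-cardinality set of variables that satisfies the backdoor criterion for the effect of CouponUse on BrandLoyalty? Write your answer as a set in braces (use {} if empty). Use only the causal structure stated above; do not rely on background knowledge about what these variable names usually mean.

{}

Variables eligible for adjustment (non-descendants of CouponUse, excluding CouponUse and BrandLoyalty): {Seasonality}.
Backdoor paths from CouponUse to BrandLoyalty:
  P1: CouponUse <- Seasonality -> StoreType -> PriorPurchase <- BrandLoyalty
  P2: CouponUse <- Seasonality -> StoreType -> PriorPurchase -> PriceTier <- BrandLoyalty
  P3: CouponUse <- Seasonality -> StoreType -> PriceTier <- BrandLoyalty
  P4: CouponUse <- Seasonality -> StoreType -> PriceTier <- PriorPurchase <- BrandLoyalty
  P5: CouponUse <- Seasonality -> PriceTier <- BrandLoyalty
  P6: CouponUse <- Seasonality -> PriceTier <- StoreType -> PriorPurchase <- BrandLoyalty
  P7: CouponUse <- Seasonality -> PriceTier <- PriorPurchase <- BrandLoyalty
Each backdoor path contains an unconditioned collider, so every path is already blocked with the empty conditioning set:
  P1: blocked at collider PriorPurchase (neither it nor any descendant is in the conditioning set).
  P2: blocked at collider PriceTier (neither it nor any descendant is in the conditioning set).
  P3: blocked at collider PriceTier (neither it nor any descendant is in the conditioning set).
  P4: blocked at collider PriceTier (neither it nor any descendant is in the conditioning set).
  P5: blocked at collider PriceTier (neither it nor any descendant is in the conditioning set).
  P6: blocked at collider PriceTier (neither it nor any descendant is in the conditioning set).
  P7: blocked at collider PriceTier (neither it nor any descendant is in the conditioning set).
The empty set is therefore the unique smallest valid set.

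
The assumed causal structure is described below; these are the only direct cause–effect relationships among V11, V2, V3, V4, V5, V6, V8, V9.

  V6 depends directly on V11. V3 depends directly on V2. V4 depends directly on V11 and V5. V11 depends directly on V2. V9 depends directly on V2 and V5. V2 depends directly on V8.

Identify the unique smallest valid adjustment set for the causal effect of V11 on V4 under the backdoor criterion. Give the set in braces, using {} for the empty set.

{}

Variables eligible for adjustment (non-descendants of V11, excluding V11 and V4): {V2, V3, V5, V8, V9}.
Backdoor paths from V11 to V4:
  P1: V11 <- V2 -> V9 <- V5 -> V4
Each backdoor path contains an unconditioned collider, so every path is already blocked with the empty conditioning set:
  P1: blocked at collider V9 (neither it nor any descendant is in the conditioning set).
The empty set is therefore the unique smallest valid set.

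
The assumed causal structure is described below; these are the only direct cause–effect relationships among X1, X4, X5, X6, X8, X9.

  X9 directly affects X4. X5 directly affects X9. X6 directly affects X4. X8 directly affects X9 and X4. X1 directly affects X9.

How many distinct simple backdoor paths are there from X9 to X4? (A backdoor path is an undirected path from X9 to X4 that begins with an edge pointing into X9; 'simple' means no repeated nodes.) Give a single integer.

A backdoor path from X9 to X4 is any simple undirected path whose first edge points into X9 (i.e. leaves X9 via a parent).
Parents of X9: {X1, X5, X8}.
Enumerating:
  P1: X9 <- X8 -> X4
That exhausts the simple backdoor paths. Count: 1.

1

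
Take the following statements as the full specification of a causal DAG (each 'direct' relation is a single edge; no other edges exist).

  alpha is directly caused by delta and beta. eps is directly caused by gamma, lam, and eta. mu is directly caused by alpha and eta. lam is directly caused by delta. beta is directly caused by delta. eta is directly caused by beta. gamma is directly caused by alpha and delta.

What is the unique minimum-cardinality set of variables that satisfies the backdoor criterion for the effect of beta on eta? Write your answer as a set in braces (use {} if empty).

{}

Variables eligible for adjustment (non-descendants of beta, excluding beta and eta): {delta, lam}.
Backdoor paths from beta to eta:
  P1: beta <- delta -> lam -> eps <- eta
  P2: beta <- delta -> lam -> eps <- gamma <- alpha -> mu <- eta
  P3: beta <- delta -> alpha -> gamma -> eps <- eta
  P4: beta <- delta -> alpha -> mu <- eta
  P5: beta <- delta -> gamma <- alpha -> mu <- eta
  P6: beta <- delta -> gamma -> eps <- eta
Each backdoor path contains an unconditioned collider, so every path is already blocked with the empty conditioning set:
  P1: blocked at collider eps (neither it nor any descendant is in the conditioning set).
  P2: blocked at collider eps (neither it nor any descendant is in the conditioning set).
  P3: blocked at collider eps (neither it nor any descendant is in the conditioning set).
  P4: blocked at collider mu (neither it nor any descendant is in the conditioning set).
  P5: blocked at collider gamma (neither it nor any descendant is in the conditioning set).
  P6: blocked at collider eps (neither it nor any descendant is in the conditioning set).
The empty set is therefore the unique smallest valid set.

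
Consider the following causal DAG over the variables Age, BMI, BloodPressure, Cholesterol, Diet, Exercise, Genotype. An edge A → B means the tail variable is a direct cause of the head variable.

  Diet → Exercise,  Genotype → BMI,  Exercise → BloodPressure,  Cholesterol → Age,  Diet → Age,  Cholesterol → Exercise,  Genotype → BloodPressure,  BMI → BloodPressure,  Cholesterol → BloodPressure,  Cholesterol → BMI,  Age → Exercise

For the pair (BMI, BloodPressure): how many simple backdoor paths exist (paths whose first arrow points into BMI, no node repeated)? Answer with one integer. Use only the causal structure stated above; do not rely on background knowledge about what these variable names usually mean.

5

A backdoor path from BMI to BloodPressure is any simple undirected path whose first edge points into BMI (i.e. leaves BMI via a parent).
Parents of BMI: {Cholesterol, Genotype}.
Enumerating:
  P1: BMI <- Genotype -> BloodPressure
  P2: BMI <- Cholesterol -> Age <- Diet -> Exercise -> BloodPressure
  P3: BMI <- Cholesterol -> Age -> Exercise -> BloodPressure
  P4: BMI <- Cholesterol -> Exercise -> BloodPressure
  P5: BMI <- Cholesterol -> BloodPressure
That exhausts the simple backdoor paths. Count: 5.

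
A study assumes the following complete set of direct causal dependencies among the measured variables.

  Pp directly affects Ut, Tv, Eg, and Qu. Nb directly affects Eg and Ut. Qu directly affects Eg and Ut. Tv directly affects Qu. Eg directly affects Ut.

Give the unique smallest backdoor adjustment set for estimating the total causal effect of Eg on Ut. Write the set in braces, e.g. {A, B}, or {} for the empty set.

Variables eligible for adjustment (non-descendants of Eg, excluding Eg and Ut): {Nb, Pp, Qu, Tv}.
Backdoor paths from Eg to Ut:
  P1: Eg <- Pp -> Tv -> Qu -> Ut
  P2: Eg <- Pp -> Qu -> Ut
  P3: Eg <- Pp -> Ut
  P4: Eg <- Nb -> Ut
  P5: Eg <- Qu <- Pp -> Ut
  P6: Eg <- Qu <- Tv <- Pp -> Ut
  P7: Eg <- Qu -> Ut
The empty set is not sufficient: P1 (Eg <- Pp -> Tv -> Qu -> Ut) has no collider blocking it and no conditioned non-collider, so it is open.
Try {Nb, Pp, Qu}:
  P1: blocked at fork node Pp ∈ conditioning set.
  P2: blocked at fork node Pp ∈ conditioning set.
  P3: blocked at fork node Pp ∈ conditioning set.
  P4: blocked at fork node Nb ∈ conditioning set.
  P5: blocked at chain node Qu ∈ conditioning set.
  P6: blocked at chain node Qu ∈ conditioning set.
  P7: blocked at fork node Qu ∈ conditioning set.
{Nb, Pp, Qu} contains no descendant of Eg and blocks every backdoor path.
Every element of {Nb, Pp, Qu} is needed (dropping Nb leaves P4 open; dropping Pp leaves P3 open; dropping Qu leaves P7 open), so no proper subset is valid.
Among all size-3 subsets of the eligible variables, only {Nb, Pp, Qu} blocks every backdoor path, so it is the unique smallest valid adjustment set.

{Nb, Pp, Qu}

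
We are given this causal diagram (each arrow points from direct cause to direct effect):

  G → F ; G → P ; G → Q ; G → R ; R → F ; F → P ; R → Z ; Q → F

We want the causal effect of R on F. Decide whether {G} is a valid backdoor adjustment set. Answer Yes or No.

Yes

Backdoor paths from R to F (paths whose first edge points into R):
  P1: R <- G -> Q -> F
  P2: R <- G -> F
  P3: R <- G -> P <- F
Condition 1 (no descendant of R in the set): holds — descendants of R are {F, P, Z}; none are in {G}.
Condition 2 (every backdoor path blocked by {G}):
  P1: blocked at fork node G ∈ conditioning set.
  P2: blocked at fork node G ∈ conditioning set.
  P3: blocked at fork node G ∈ conditioning set.
{G} satisfies the backdoor criterion.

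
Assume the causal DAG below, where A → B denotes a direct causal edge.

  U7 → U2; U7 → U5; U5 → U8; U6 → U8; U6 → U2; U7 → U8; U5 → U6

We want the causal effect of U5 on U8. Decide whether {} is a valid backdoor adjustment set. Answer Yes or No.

Backdoor paths from U5 to U8 (paths whose first edge points into U5):
  P1: U5 <- U7 -> U2 <- U6 -> U8
  P2: U5 <- U7 -> U8
Condition 1 (no descendant of U5 in the set): holds — descendants of U5 are {U2, U6, U8}; none are in {}.
Condition 2 (every backdoor path blocked by {}):
  P1: blocked at collider U2 (neither it nor any descendant is in the conditioning set).
  P2: open — no interior node is in the conditioning set.
{} does not satisfy the backdoor criterion.

No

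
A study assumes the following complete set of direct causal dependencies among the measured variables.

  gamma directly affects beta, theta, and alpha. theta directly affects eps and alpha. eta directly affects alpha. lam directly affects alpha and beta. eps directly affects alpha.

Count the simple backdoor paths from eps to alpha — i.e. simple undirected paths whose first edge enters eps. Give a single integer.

A backdoor path from eps to alpha is any simple undirected path whose first edge points into eps (i.e. leaves eps via a parent).
Parents of eps: {theta}.
Enumerating:
  P1: eps <- theta <- gamma -> beta <- lam -> alpha
  P2: eps <- theta <- gamma -> alpha
  P3: eps <- theta -> alpha
That exhausts the simple backdoor paths. Count: 3.

3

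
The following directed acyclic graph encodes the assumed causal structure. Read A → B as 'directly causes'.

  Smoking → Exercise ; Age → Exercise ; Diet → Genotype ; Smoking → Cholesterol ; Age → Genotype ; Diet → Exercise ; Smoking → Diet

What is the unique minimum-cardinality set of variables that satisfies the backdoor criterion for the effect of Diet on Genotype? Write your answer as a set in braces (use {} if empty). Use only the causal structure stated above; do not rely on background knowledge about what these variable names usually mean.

Variables eligible for adjustment (non-descendants of Diet, excluding Diet and Genotype): {Age, Cholesterol, Smoking}.
Backdoor paths from Diet to Genotype:
  P1: Diet <- Smoking -> Exercise <- Age -> Genotype
Each backdoor path contains an unconditioned collider, so every path is already blocked with the empty conditioning set:
  P1: blocked at collider Exercise (neither it nor any descendant is in the conditioning set).
The empty set is therefore the unique smallest valid set.

{}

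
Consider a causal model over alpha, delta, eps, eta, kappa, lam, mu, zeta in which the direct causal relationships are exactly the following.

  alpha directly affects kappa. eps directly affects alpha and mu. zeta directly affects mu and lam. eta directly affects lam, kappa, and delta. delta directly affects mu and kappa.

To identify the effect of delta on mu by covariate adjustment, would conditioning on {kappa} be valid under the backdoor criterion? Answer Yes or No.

Backdoor paths from delta to mu (paths whose first edge points into delta):
  P1: delta <- eta -> lam <- zeta -> mu
  P2: delta <- eta -> kappa <- alpha <- eps -> mu
Condition 1 (no descendant of delta in the set): FAILS — kappa is a descendant of delta.
Condition 2 (every backdoor path blocked by {kappa}):
  P1: blocked at collider lam (neither it nor any descendant is in the conditioning set).
  P2: open — collider(s) kappa are conditioned on (or have a conditioned descendant) and no non-collider on the path is in the set.
{kappa} does not satisfy the backdoor criterion.

No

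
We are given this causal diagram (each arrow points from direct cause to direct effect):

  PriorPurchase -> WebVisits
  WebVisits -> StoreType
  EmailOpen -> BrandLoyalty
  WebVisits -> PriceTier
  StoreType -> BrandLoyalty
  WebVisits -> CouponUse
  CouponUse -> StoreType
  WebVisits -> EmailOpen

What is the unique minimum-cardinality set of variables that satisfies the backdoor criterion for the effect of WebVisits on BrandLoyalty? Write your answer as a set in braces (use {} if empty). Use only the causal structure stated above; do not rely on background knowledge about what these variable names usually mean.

{}

Variables eligible for adjustment (non-descendants of WebVisits, excluding WebVisits and BrandLoyalty): {PriorPurchase}.
Backdoor paths from WebVisits to BrandLoyalty:
  (none)
With no backdoor paths the empty set already satisfies the criterion, and it is trivially minimal.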